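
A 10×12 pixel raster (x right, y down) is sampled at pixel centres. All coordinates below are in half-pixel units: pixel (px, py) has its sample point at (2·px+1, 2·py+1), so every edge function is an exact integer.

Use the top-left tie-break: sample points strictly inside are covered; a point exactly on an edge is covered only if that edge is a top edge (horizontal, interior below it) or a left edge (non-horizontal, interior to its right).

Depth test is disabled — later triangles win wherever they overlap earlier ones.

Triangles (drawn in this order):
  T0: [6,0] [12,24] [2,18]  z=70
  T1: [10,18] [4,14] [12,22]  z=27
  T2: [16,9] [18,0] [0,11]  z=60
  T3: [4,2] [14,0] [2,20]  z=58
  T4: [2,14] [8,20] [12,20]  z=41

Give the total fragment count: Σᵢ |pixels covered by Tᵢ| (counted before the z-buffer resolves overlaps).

T0:
  2·area = 204
  edge (6, 0)→(12, 24): d=(6,24) right/bottom  bias=-1
  edge (12, 24)→(2, 18): d=(-10,-6) top-left  bias=+0
  edge (2, 18)→(6, 0): d=(4,-18) top-left  bias=+0
    (2,2)@(5, 5): e=[54,148,2] → █
    (3,2)@(7, 5): e=[6,160,38] → █
    (4,2)@(9, 5): e=[-42,172,74] → ·
    (2,3)@(5, 7): e=[66,128,10] → █
    (4,3)@(9, 7): e=[-30,152,82] → ·
    (2,4)@(5, 9): e=[78,108,18] → █
    (4,4)@(9, 9): e=[-18,132,90] → ·
    (2,5)@(5, 11): e=[90,88,26] → █
    (4,5)@(9, 11): e=[-6,112,98] → ·
    (2,6)@(5, 13): e=[102,68,34] → █
    (4,6)@(9, 13): e=[6,92,106] → █
    (5,6)@(11, 13): e=[-42,104,142] → ·
    (3,10)@(7, 21): e=[102,0,102] → █  [on edge]
  covered (26 px):
    · · · · · · · · · ·
    · · · · · · · · · ·
    · · █ █ · · · · · ·
    · · █ █ · · · · · ·
    · · █ █ · · · · · ·
    · · █ █ · · · · · ·
    · · █ █ █ · · · · ·
    · █ █ █ █ · · · · ·
    · █ █ █ █ · · · · ·
    · · █ █ █ · · · · ·
    · · · █ █ █ · · · ·
    · · · · · █ · · · ·
T1:
  2·area = 16  (B↔C swapped to make it positive)
  edge (10, 18)→(12, 22): d=(2,4) right/bottom  bias=-1
  edge (12, 22)→(4, 14): d=(-8,-8) top-left  bias=+0
  edge (4, 14)→(10, 18): d=(6,4) right/bottom  bias=-1
    (0,5)@(1, 11): e=[22,0,-6] → ·  [on edge]
    (1,6)@(3, 13): e=[18,0,-2] → ·  [on edge]
    (2,7)@(5, 15): e=[14,0,2] → █  [on edge]
    (3,7)@(7, 15): e=[6,16,-6] → ·
    (2,8)@(5, 17): e=[18,-16,14] → ·
    (3,8)@(7, 17): e=[10,0,6] → █  [on edge]
    (4,8)@(9, 17): e=[2,16,-2] → ·
    (3,9)@(7, 19): e=[14,-16,18] → ·
    (4,9)@(9, 19): e=[6,0,10] → █  [on edge]
    (5,9)@(11, 19): e=[-2,16,2] → ·
    (4,10)@(9, 21): e=[10,-16,22] → ·
    (5,10)@(11, 21): e=[2,0,14] → █  [on edge]
    (6,11)@(13, 23): e=[-2,0,18] → ·  [on edge]
  covered (4 px):
    · · · · · · · · · ·
    · · · · · · · · · ·
    · · · · · · · · · ·
    · · · · · · · · · ·
    · · · · · · · · · ·
    · · · · · · · · · ·
    · · · · · · · · · ·
    · · █ · · · · · · ·
    · · · █ · · · · · ·
    · · · · █ · · · · ·
    · · · · · █ · · · ·
    · · · · · · · · · ·
T2:
  2·area = 140  (B↔C swapped to make it positive)
  edge (16, 9)→(0, 11): d=(-16,2) right/bottom  bias=-1
  edge (0, 11)→(18, 0): d=(18,-11) top-left  bias=+0
  edge (18, 0)→(16, 9): d=(-2,9) right/bottom  bias=-1
    (8,0)@(17, 1): e=[126,7,7] → █
    (9,0)@(19, 1): e=[122,29,-11] → ·
    (7,1)@(15, 3): e=[98,21,21] → █
    (9,1)@(19, 3): e=[90,65,-15] → ·
    (5,2)@(11, 5): e=[74,13,53] → █
    (6,2)@(13, 5): e=[70,35,35] → █
    (8,2)@(17, 5): e=[62,79,-1] → ·
    (3,3)@(7, 7): e=[50,5,85] → █
    (4,3)@(9, 7): e=[46,27,67] → █
    (8,3)@(17, 7): e=[30,115,-5] → ·
    (2,4)@(5, 9): e=[22,19,99] → █
    (8,4)@(17, 9): e=[-2,151,-9] → ·
  covered (17 px):
    · · · · · · · · █ ·
    · · · · · · · █ █ ·
    · · · · · █ █ █ · ·
    · · · █ █ █ █ █ · ·
    · · █ █ █ █ █ █ · ·
    · · · · · · · · · ·
    · · · · · · · · · ·
    · · · · · · · · · ·
    · · · · · · · · · ·
    · · · · · · · · · ·
    · · · · · · · · · ·
    · · · · · · · · · ·
T3:
  2·area = 176
  edge (4, 2)→(14, 0): d=(10,-2) top-left  bias=+0
  edge (14, 0)→(2, 20): d=(-12,20) right/bottom  bias=-1
  edge (2, 20)→(4, 2): d=(2,-18) top-left  bias=+0
    (4,0)@(9, 1): e=[0,88,88] → █  [on edge]
    (5,0)@(11, 1): e=[4,48,124] → █
    (6,0)@(13, 1): e=[8,8,160] → █
    (7,0)@(15, 1): e=[12,-32,196] → ·
    (2,1)@(5, 3): e=[12,144,20] → █
    (3,1)@(7, 3): e=[16,104,56] → █
    (6,1)@(13, 3): e=[28,-16,164] → ·
    (2,2)@(5, 5): e=[32,120,24] → █
    (5,2)@(11, 5): e=[44,0,132] → ·  [on edge]
    (2,3)@(5, 7): e=[52,96,28] → █
    (5,3)@(11, 7): e=[64,-24,136] → ·
    (2,4)@(5, 9): e=[72,72,32] → █
    (1,5)@(3, 11): e=[88,88,0] → █  [on edge]
    (2,7)@(5, 15): e=[132,0,44] → ·  [on edge]
  covered (22 px):
    · · · · █ █ █ · · ·
    · · █ █ █ █ · · · ·
    · · █ █ █ · · · · ·
    · · █ █ █ · · · · ·
    · · █ █ · · · · · ·
    · █ █ █ · · · · · ·
    · █ █ · · · · · · ·
    · █ · · · · · · · ·
    · █ · · · · · · · ·
    · · · · · · · · · ·
    · · · · · · · · · ·
    · · · · · · · · · ·
T4:
  2·area = 24  (B↔C swapped to make it positive)
  edge (2, 14)→(12, 20): d=(10,6) right/bottom  bias=-1
  edge (12, 20)→(8, 20): d=(-4,0) right/bottom  bias=-1
  edge (8, 20)→(2, 14): d=(-6,-6) top-left  bias=+0
    (0,6)@(1, 13): e=[-4,28,0] → ·  [on edge]
    (1,7)@(3, 15): e=[4,20,0] → █  [on edge]
    (2,7)@(5, 15): e=[-8,20,12] → ·
    (1,8)@(3, 17): e=[24,12,-12] → ·
    (2,8)@(5, 17): e=[12,12,0] → █  [on edge]
    (3,8)@(7, 17): e=[0,12,12] → ·  [on edge]
    (2,9)@(5, 19): e=[32,4,-12] → ·
    (3,9)@(7, 19): e=[20,4,0] → █  [on edge]
    (4,9)@(9, 19): e=[8,4,12] → █
    (5,9)@(11, 19): e=[-4,4,24] → ·
    (3,10)@(7, 21): e=[40,-4,-12] → ·
    (4,10)@(9, 21): e=[28,-4,0] → ·  [on edge]
    (5,11)@(11, 23): e=[36,-12,0] → ·  [on edge]
    (8,11)@(17, 23): e=[0,-12,36] → ·  [on edge]
  covered (4 px):
    · · · · · · · · · ·
    · · · · · · · · · ·
    · · · · · · · · · ·
    · · · · · · · · · ·
    · · · · · · · · · ·
    · · · · · · · · · ·
    · · · · · · · · · ·
    · █ · · · · · · · ·
    · · █ · · · · · · ·
    · · · █ █ · · · · ·
    · · · · · · · · · ·
    · · · · · · · · · ·

Final: 73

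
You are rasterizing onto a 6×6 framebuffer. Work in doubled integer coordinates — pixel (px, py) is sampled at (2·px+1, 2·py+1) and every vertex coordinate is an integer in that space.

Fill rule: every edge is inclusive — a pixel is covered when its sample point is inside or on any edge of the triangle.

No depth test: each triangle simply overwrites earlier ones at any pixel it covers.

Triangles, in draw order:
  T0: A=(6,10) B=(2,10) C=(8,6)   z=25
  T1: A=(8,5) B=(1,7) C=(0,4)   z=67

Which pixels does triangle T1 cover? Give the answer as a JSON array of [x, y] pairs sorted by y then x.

T0:
  2·area = 16
  edge (6, 10)→(2, 10): d=(-4,0) inclusive
  edge (2, 10)→(8, 6): d=(6,-4) inclusive
  edge (8, 6)→(6, 10): d=(-2,4) inclusive
    (3,3)@(7, 7): e=[12,2,2] → █
    (4,3)@(9, 7): e=[12,10,-6] → ·
    (2,4)@(5, 9): e=[4,6,6] → █
    (3,4)@(7, 9): e=[4,14,-2] → ·
    (2,5)@(5, 11): e=[-4,18,2] → ·
  covered (2 px):
    · · · · · ·
    · · · · · ·
    · · · · · ·
    · · · █ · ·
    · · █ · · ·
    · · · · · ·
T1:
  2·area = 23
  edge (8, 5)→(1, 7): d=(-7,2) inclusive
  edge (1, 7)→(0, 4): d=(-1,-3) inclusive
  edge (0, 4)→(8, 5): d=(8,1) inclusive
    (0,2)@(1, 5): e=[14,2,7] → █
    (1,2)@(3, 5): e=[10,8,5] → █
    (2,2)@(5, 5): e=[6,14,3] → █
    (3,2)@(7, 5): e=[2,20,1] → █
    (4,2)@(9, 5): e=[-2,26,-1] → ·
    (0,3)@(1, 7): e=[0,0,23] → █  [on edge]
    (1,3)@(3, 7): e=[-4,6,21] → ·
    (2,3)@(5, 7): e=[-8,12,19] → ·
    (3,3)@(7, 7): e=[-12,18,17] → ·
    (0,4)@(1, 9): e=[-14,-2,39] → ·
  covered (5 px):
    · · · · · ·
    · · · · · ·
    █ █ █ █ · ·
    █ · · · · ·
    · · · · · ·
    · · · · · ·

Answer: [[0,2],[1,2],[2,2],[3,2],[0,3]]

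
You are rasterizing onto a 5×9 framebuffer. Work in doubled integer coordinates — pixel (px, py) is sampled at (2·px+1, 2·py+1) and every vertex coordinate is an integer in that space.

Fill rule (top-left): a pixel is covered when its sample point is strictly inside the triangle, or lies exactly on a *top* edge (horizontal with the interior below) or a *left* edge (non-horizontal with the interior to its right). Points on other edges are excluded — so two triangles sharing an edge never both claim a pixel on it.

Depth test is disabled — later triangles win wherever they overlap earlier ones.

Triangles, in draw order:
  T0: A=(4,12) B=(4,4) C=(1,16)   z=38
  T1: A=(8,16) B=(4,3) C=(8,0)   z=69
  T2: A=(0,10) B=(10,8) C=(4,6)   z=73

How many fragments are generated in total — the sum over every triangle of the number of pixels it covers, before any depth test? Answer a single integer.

T0:
  2·area = 24  (B↔C swapped to make it positive)
  edge (4, 12)→(1, 16): d=(-3,4) right/bottom  bias=-1
  edge (1, 16)→(4, 4): d=(3,-12) top-left  bias=+0
  edge (4, 4)→(4, 12): d=(0,8) right/bottom  bias=-1
    (1,4)@(3, 9): e=[13,3,8] → █
    (2,4)@(5, 9): e=[5,27,-8] → ·
    (1,5)@(3, 11): e=[7,9,8] → █
    (2,5)@(5, 11): e=[-1,33,-8] → ·
    (1,6)@(3, 13): e=[1,15,8] → █
    (2,6)@(5, 13): e=[-7,39,-8] → ·
    (1,7)@(3, 15): e=[-5,21,8] → ·
  covered (3 px):
    · · · · ·
    · · · · ·
    · · · · ·
    · · · · ·
    · █ · · ·
    · █ · · ·
    · █ · · ·
    · · · · ·
    · · · · ·
T1:
  2·area = 64
  edge (8, 16)→(4, 3): d=(-4,-13) top-left  bias=+0
  edge (4, 3)→(8, 0): d=(4,-3) top-left  bias=+0
  edge (8, 0)→(8, 16): d=(0,16) right/bottom  bias=-1
    (3,0)@(7, 1): e=[47,1,16] → █
    (4,0)@(9, 1): e=[73,7,-16] → ·
    (2,1)@(5, 3): e=[13,3,48] → █
    (4,1)@(9, 3): e=[65,15,-16] → ·
    (2,2)@(5, 5): e=[5,11,48] → █
    (4,2)@(9, 5): e=[57,23,-16] → ·
    (2,3)@(5, 7): e=[-3,19,48] → ·
    (3,3)@(7, 7): e=[23,25,16] → █
    (4,3)@(9, 7): e=[49,31,-16] → ·
    (3,4)@(7, 9): e=[15,33,16] → █
    (4,4)@(9, 9): e=[41,39,-16] → ·
    (3,5)@(7, 11): e=[7,41,16] → █
  covered (8 px):
    · · · █ ·
    · · █ █ ·
    · · █ █ ·
    · · · █ ·
    · · · █ ·
    · · · █ ·
    · · · · ·
    · · · · ·
    · · · · ·
T2:
  2·area = 32  (B↔C swapped to make it positive)
  edge (0, 10)→(4, 6): d=(4,-4) top-left  bias=+0
  edge (4, 6)→(10, 8): d=(6,2) right/bottom  bias=-1
  edge (10, 8)→(0, 10): d=(-10,2) right/bottom  bias=-1
    (4,0)@(9, 1): e=[0,-40,72] → ·  [on edge]
    (3,1)@(7, 3): e=[0,-24,56] → ·  [on edge]
    (0,2)@(1, 5): e=[-16,0,48] → ·  [on edge]
    (2,2)@(5, 5): e=[0,-8,40] → ·  [on edge]
    (1,3)@(3, 7): e=[0,8,24] → █  [on edge]
    (2,3)@(5, 7): e=[8,4,20] → █
    (3,3)@(7, 7): e=[16,0,16] → ·  [on edge]
    (0,4)@(1, 9): e=[0,24,8] → █  [on edge]
    (2,4)@(5, 9): e=[16,16,0] → ·  [on edge]
    (0,5)@(1, 11): e=[8,36,-12] → ·
    (1,5)@(3, 11): e=[16,32,-16] → ·
  covered (4 px):
    · · · · ·
    · · · · ·
    · · · · ·
    · █ █ · ·
    █ █ · · ·
    · · · · ·
    · · · · ·
    · · · · ·
    · · · · ·

Answer: 15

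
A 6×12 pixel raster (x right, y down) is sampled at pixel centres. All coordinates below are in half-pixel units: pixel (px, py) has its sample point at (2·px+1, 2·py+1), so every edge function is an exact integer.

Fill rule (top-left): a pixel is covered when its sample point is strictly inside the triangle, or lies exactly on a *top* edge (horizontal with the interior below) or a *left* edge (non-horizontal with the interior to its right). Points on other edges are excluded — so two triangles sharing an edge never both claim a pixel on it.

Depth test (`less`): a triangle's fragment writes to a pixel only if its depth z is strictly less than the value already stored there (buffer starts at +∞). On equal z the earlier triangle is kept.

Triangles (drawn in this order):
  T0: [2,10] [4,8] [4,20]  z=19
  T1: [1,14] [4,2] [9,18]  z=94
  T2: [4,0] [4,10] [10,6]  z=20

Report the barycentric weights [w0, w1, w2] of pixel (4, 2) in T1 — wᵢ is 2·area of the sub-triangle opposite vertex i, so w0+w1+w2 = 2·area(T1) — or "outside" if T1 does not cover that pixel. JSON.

T0:
  2·area = 24
  edge (2, 10)→(4, 8): d=(2,-2) top-left  bias=+0
  edge (4, 8)→(4, 20): d=(0,12) right/bottom  bias=-1
  edge (4, 20)→(2, 10): d=(-2,-10) top-left  bias=+0
    (5,0)@(11, 1): e=[0,-84,108] → ·  [on edge]
    (4,1)@(9, 3): e=[0,-60,84] → ·  [on edge]
    (0,2)@(1, 5): e=[-12,36,0] → ·  [on edge]
    (3,2)@(7, 5): e=[0,-36,60] → ·  [on edge]
    (2,3)@(5, 7): e=[0,-12,36] → ·  [on edge]
    (1,4)@(3, 9): e=[0,12,12] → █  [on edge]
    (2,4)@(5, 9): e=[4,-12,32] → ·
    (0,5)@(1, 11): e=[0,36,-12] → ·  [on edge]
    (1,5)@(3, 11): e=[4,12,8] → █
    (2,5)@(5, 11): e=[8,-12,28] → ·
    (1,6)@(3, 13): e=[8,12,4] → █
    (2,6)@(5, 13): e=[12,-12,24] → ·
    (1,7)@(3, 15): e=[12,12,0] → █  [on edge]
  covered (4 px):
    · · · · · ·
    · · · · · ·
    · · · · · ·
    · · · · · ·
    · █ · · · ·
    · █ · · · ·
    · █ · · · ·
    · █ · · · ·
    · · · · · ·
    · · · · · ·
    · · · · · ·
    · · · · · ·
T1:
  2·area = 108
  edge (1, 14)→(4, 2): d=(3,-12) top-left  bias=+0
  edge (4, 2)→(9, 18): d=(5,16) right/bottom  bias=-1
  edge (9, 18)→(1, 14): d=(-8,-4) top-left  bias=+0
    (1,3)@(3, 7): e=[3,41,64] → █
    (2,3)@(5, 7): e=[27,9,72] → █
    (3,3)@(7, 7): e=[51,-23,80] → ·
    (1,4)@(3, 9): e=[9,51,48] → █
    (3,4)@(7, 9): e=[57,-13,64] → ·
    (1,5)@(3, 11): e=[15,61,32] → █
    (3,5)@(7, 11): e=[63,-3,48] → ·
    (1,6)@(3, 13): e=[21,71,16] → █
    (3,6)@(7, 13): e=[69,7,32] → █
    (4,6)@(9, 13): e=[93,-25,40] → ·
    (1,7)@(3, 15): e=[27,81,0] → █  [on edge]
    (4,7)@(9, 15): e=[99,-15,24] → ·
    (3,8)@(7, 17): e=[81,27,0] → █  [on edge]
    (5,9)@(11, 19): e=[135,-27,0] → ·  [on edge]
  covered (13 px):
    · · · · · ·
    · · · · · ·
    · · · · · ·
    · █ █ · · ·
    · █ █ · · ·
    · █ █ · · ·
    · █ █ █ · ·
    · █ █ █ · ·
    · · · █ · ·
    · · · · · ·
    · · · · · ·
    · · · · · ·
T2:
  2·area = 60  (B↔C swapped to make it positive)
  edge (4, 0)→(10, 6): d=(6,6) right/bottom  bias=-1
  edge (10, 6)→(4, 10): d=(-6,4) right/bottom  bias=-1
  edge (4, 10)→(4, 0): d=(0,-10) top-left  bias=+0
    (2,0)@(5, 1): e=[0,50,10] → ·  [on edge]
    (2,1)@(5, 3): e=[12,38,10] → █
    (3,1)@(7, 3): e=[0,30,30] → ·  [on edge]
    (2,2)@(5, 5): e=[24,26,10] → █
    (3,2)@(7, 5): e=[12,18,30] → █
    (4,2)@(9, 5): e=[0,10,50] → ·  [on edge]
    (2,3)@(5, 7): e=[36,14,10] → █
    (4,3)@(9, 7): e=[12,-2,50] → ·
    (5,3)@(11, 7): e=[0,-10,70] → ·  [on edge]
    (2,4)@(5, 9): e=[48,2,10] → █
    (3,4)@(7, 9): e=[36,-6,30] → ·
    (2,5)@(5, 11): e=[60,-10,10] → ·
  covered (6 px):
    · · · · · ·
    · · █ · · ·
    · · █ █ · ·
    · · █ █ · ·
    · · █ · · ·
    · · · · · ·
    · · · · · ·
    · · · · · ·
    · · · · · ·
    · · · · · ·
    · · · · · ·
    · · · · · ·

Result: "outside"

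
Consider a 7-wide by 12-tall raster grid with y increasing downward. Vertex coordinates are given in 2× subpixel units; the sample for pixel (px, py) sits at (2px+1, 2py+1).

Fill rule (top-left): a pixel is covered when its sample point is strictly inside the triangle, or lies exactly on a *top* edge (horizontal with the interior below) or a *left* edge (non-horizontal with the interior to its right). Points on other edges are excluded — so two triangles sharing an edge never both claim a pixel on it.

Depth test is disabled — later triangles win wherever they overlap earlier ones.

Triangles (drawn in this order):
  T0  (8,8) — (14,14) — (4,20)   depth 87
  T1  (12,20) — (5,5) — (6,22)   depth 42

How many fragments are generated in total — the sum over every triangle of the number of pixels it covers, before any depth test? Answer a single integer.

T0:
  2·area = 96
  edge (8, 8)→(14, 14): d=(6,6) right/bottom  bias=-1
  edge (14, 14)→(4, 20): d=(-10,6) right/bottom  bias=-1
  edge (4, 20)→(8, 8): d=(4,-12) top-left  bias=+0
    (0,0)@(1, 1): e=[0,208,-112] → ·  [on edge]
    (1,1)@(3, 3): e=[0,176,-80] → ·  [on edge]
    (2,2)@(5, 5): e=[0,144,-48] → ·  [on edge]
    (4,2)@(9, 5): e=[-24,120,0] → ·  [on edge]
    (3,3)@(7, 7): e=[0,112,-16] → ·  [on edge]
    (4,4)@(9, 9): e=[0,80,16] → ·  [on edge]
    (3,5)@(7, 11): e=[24,72,0] → #  [on edge]
    (4,5)@(9, 11): e=[12,60,24] → #
    (5,5)@(11, 11): e=[0,48,48] → ·  [on edge]
    (3,6)@(7, 13): e=[36,52,8] → #
    (5,6)@(11, 13): e=[12,28,56] → #
    (6,6)@(13, 13): e=[0,16,80] → ·  [on edge]
    (2,8)@(5, 17): e=[72,24,0] → #  [on edge]
    (4,8)@(9, 17): e=[48,0,48] → ·  [on edge]
    (1,11)@(3, 23): e=[120,-24,0] → ·  [on edge]
  covered (11 px):
    · · · · · · ·
    · · · · · · ·
    · · · · · · ·
    · · · · · · ·
    · · · · · · ·
    · · · # # · ·
    · · · # # # ·
    · · · # # # ·
    · · # # · · ·
    · · # · · · ·
    · · · · · · ·
    · · · · · · ·
T1:
  2·area = 104  (B↔C swapped to make it positive)
  edge (12, 20)→(6, 22): d=(-6,2) right/bottom  bias=-1
  edge (6, 22)→(5, 5): d=(-1,-17) top-left  bias=+0
  edge (5, 5)→(12, 20): d=(7,15) right/bottom  bias=-1
    (2,2)@(5, 5): e=[104,0,0] → ·  [on edge]
    (3,5)@(7, 11): e=[64,28,12] → #
    (4,5)@(9, 11): e=[60,62,-18] → ·
    (3,6)@(7, 13): e=[52,26,26] → #
    (4,6)@(9, 13): e=[48,60,-4] → ·
    (3,7)@(7, 15): e=[40,24,40] → #
    (4,7)@(9, 15): e=[36,58,10] → #
    (5,7)@(11, 15): e=[32,92,-20] → ·
    (3,8)@(7, 17): e=[28,22,54] → #
    (5,8)@(11, 17): e=[20,90,-6] → ·
    (3,9)@(7, 19): e=[16,20,68] → #
    (5,9)@(11, 19): e=[8,88,8] → #
    (4,10)@(9, 21): e=[0,52,52] → ·  [on edge]
    (1,11)@(3, 23): e=[0,-52,156] → ·  [on edge]
  covered (10 px):
    · · · · · · ·
    · · · · · · ·
    · · · · · · ·
    · · · · · · ·
    · · · · · · ·
    · · · # · · ·
    · · · # · · ·
    · · · # # · ·
    · · · # # · ·
    · · · # # # ·
    · · · # · · ·
    · · · · · · ·

Result: 21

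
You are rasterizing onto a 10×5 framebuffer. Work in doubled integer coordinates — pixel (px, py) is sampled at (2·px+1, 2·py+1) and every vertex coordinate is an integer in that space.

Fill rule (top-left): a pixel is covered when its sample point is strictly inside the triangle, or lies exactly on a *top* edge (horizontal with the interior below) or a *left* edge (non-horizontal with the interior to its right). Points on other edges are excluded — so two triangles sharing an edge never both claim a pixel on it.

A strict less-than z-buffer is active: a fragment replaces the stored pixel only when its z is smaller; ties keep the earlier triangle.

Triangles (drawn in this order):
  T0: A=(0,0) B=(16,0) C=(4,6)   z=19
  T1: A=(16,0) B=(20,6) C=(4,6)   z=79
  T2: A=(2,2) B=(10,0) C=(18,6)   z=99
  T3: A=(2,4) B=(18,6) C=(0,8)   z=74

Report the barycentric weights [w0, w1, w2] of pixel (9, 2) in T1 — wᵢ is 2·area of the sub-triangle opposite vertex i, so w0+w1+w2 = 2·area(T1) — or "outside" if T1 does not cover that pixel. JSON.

T0:
  2·area = 96
  edge (0, 0)→(16, 0): d=(16,0) top-left  bias=+0
  edge (16, 0)→(4, 6): d=(-12,6) right/bottom  bias=-1
  edge (4, 6)→(0, 0): d=(-4,-6) top-left  bias=+0
    (0,0)@(1, 1): e=[16,78,2] → █
    (1,0)@(3, 1): e=[16,66,14] → █
    (2,0)@(5, 1): e=[16,54,26] → █
    (3,0)@(7, 1): e=[16,42,38] → █
    (4,0)@(9, 1): e=[16,30,50] → █
    (5,0)@(11, 1): e=[16,18,62] → █
    (6,0)@(13, 1): e=[16,6,74] → █
    (7,0)@(15, 1): e=[16,-6,86] → ·
    (0,1)@(1, 3): e=[48,54,-6] → ·
    (1,1)@(3, 3): e=[48,42,6] → █
    (5,1)@(11, 3): e=[48,-6,54] → ·
    (6,1)@(13, 3): e=[48,-18,66] → ·
  covered (12 px):
    █ █ █ █ █ █ █ · · ·
    · █ █ █ █ · · · · ·
    · · █ · · · · · · ·
    · · · · · · · · · ·
    · · · · · · · · · ·
T1:
  2·area = 96
  edge (16, 0)→(20, 6): d=(4,6) right/bottom  bias=-1
  edge (20, 6)→(4, 6): d=(-16,0) right/bottom  bias=-1
  edge (4, 6)→(16, 0): d=(12,-6) top-left  bias=+0
    (7,0)@(15, 1): e=[10,80,6] → █
    (8,0)@(17, 1): e=[-2,80,18] → ·
    (5,1)@(11, 3): e=[42,48,6] → █
    (6,1)@(13, 3): e=[30,48,18] → █
    (8,1)@(17, 3): e=[6,48,42] → █
    (9,1)@(19, 3): e=[-6,48,54] → ·
    (3,2)@(7, 5): e=[74,16,6] → █
    (4,2)@(9, 5): e=[62,16,18] → █
    (9,2)@(19, 5): e=[2,16,78] → █
    (3,3)@(7, 7): e=[82,-16,30] → ·
    (4,3)@(9, 7): e=[70,-16,42] → ·
    (5,3)@(11, 7): e=[58,-16,54] → ·
  covered (12 px):
    · · · · · · · █ · ·
    · · · · · █ █ █ █ ·
    · · · █ █ █ █ █ █ █
    · · · · · · · · · ·
    · · · · · · · · · ·
T2:
  2·area = 64
  edge (2, 2)→(10, 0): d=(8,-2) top-left  bias=+0
  edge (10, 0)→(18, 6): d=(8,6) right/bottom  bias=-1
  edge (18, 6)→(2, 2): d=(-16,-4) top-left  bias=+0
    (3,0)@(7, 1): e=[2,26,36] → █
    (4,0)@(9, 1): e=[6,14,44] → █
    (5,0)@(11, 1): e=[10,2,52] → █
    (6,0)@(13, 1): e=[14,-10,60] → ·
    (3,1)@(7, 3): e=[18,42,4] → █
    (6,1)@(13, 3): e=[30,6,28] → █
    (7,1)@(15, 3): e=[34,-6,36] → ·
    (3,2)@(7, 5): e=[34,58,-28] → ·
    (4,2)@(9, 5): e=[38,46,-20] → ·
    (5,2)@(11, 5): e=[42,34,-12] → ·
    (6,2)@(13, 5): e=[46,22,-4] → ·
    (7,2)@(15, 5): e=[50,10,4] → █
  covered (8 px):
    · · · █ █ █ · · · ·
    · · · █ █ █ █ · · ·
    · · · · · · · █ · ·
    · · · · · · · · · ·
    · · · · · · · · · ·
T3:
  2·area = 68
  edge (2, 4)→(18, 6): d=(16,2) right/bottom  bias=-1
  edge (18, 6)→(0, 8): d=(-18,2) right/bottom  bias=-1
  edge (0, 8)→(2, 4): d=(2,-4) top-left  bias=+0
    (1,2)@(3, 5): e=[14,48,6] → █
    (2,2)@(5, 5): e=[10,44,14] → █
    (3,2)@(7, 5): e=[6,40,22] → █
    (4,2)@(9, 5): e=[2,36,30] → █
    (5,2)@(11, 5): e=[-2,32,38] → ·
    (0,3)@(1, 7): e=[50,16,2] → █
    (4,3)@(9, 7): e=[34,0,34] → ·  [on edge]
    (0,4)@(1, 9): e=[82,-20,6] → ·
    (1,4)@(3, 9): e=[78,-24,14] → ·
    (2,4)@(5, 9): e=[74,-28,22] → ·
    (3,4)@(7, 9): e=[70,-32,30] → ·
  covered (8 px):
    · · · · · · · · · ·
    · · · · · · · · · ·
    · █ █ █ █ · · · · ·
    █ █ █ █ · · · · · ·
    · · · · · · · · · ·

Final: [16,78,2]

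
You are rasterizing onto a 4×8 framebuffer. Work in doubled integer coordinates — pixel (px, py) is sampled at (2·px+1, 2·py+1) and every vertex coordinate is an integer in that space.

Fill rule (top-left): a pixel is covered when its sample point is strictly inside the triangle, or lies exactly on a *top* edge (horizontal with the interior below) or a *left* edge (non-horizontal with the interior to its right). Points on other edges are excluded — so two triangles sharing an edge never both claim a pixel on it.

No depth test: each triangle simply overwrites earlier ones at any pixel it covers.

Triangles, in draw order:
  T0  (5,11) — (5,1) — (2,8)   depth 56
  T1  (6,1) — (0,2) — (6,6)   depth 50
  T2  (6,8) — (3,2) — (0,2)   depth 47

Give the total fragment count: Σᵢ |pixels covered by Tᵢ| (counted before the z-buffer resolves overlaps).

T0:
  2·area = 30  (B↔C swapped to make it positive)
  edge (5, 11)→(2, 8): d=(-3,-3) top-left  bias=+0
  edge (2, 8)→(5, 1): d=(3,-7) top-left  bias=+0
  edge (5, 1)→(5, 11): d=(0,10) right/bottom  bias=-1
    (2,0)@(5, 1): e=[30,0,0] → ·  [on edge]
    (2,1)@(5, 3): e=[24,6,0] → ·  [on edge]
    (2,2)@(5, 5): e=[18,12,0] → ·  [on edge]
    (0,3)@(1, 7): e=[0,-10,40] → ·  [on edge]
    (1,3)@(3, 7): e=[6,4,20] → █
    (2,3)@(5, 7): e=[12,18,0] → ·  [on edge]
    (1,4)@(3, 9): e=[0,10,20] → █  [on edge]
    (2,4)@(5, 9): e=[6,24,0] → ·  [on edge]
    (1,5)@(3, 11): e=[-6,16,20] → ·
    (2,5)@(5, 11): e=[0,30,0] → ·  [on edge]
    (2,6)@(5, 13): e=[-6,36,0] → ·  [on edge]
    (3,6)@(7, 13): e=[0,50,-20] → ·  [on edge]
    (2,7)@(5, 15): e=[-12,42,0] → ·  [on edge]
  covered (2 px):
    · · · ·
    · · · ·
    · · · ·
    · █ · ·
    · █ · ·
    · · · ·
    · · · ·
    · · · ·
T1:
  2·area = 30  (B↔C swapped to make it positive)
  edge (6, 1)→(6, 6): d=(0,5) right/bottom  bias=-1
  edge (6, 6)→(0, 2): d=(-6,-4) top-left  bias=+0
  edge (0, 2)→(6, 1): d=(6,-1) top-left  bias=+0
    (1,1)@(3, 3): e=[15,6,9] → █
    (2,1)@(5, 3): e=[5,14,11] → █
    (3,1)@(7, 3): e=[-5,22,13] → ·
    (1,2)@(3, 5): e=[15,-6,21] → ·
    (2,2)@(5, 5): e=[5,2,23] → █
    (3,2)@(7, 5): e=[-5,10,25] → ·
    (2,3)@(5, 7): e=[5,-10,35] → ·
  covered (3 px):
    · · · ·
    · █ █ ·
    · · █ ·
    · · · ·
    · · · ·
    · · · ·
    · · · ·
    · · · ·
T2:
  2·area = 18  (B↔C swapped to make it positive)
  edge (6, 8)→(0, 2): d=(-6,-6) top-left  bias=+0
  edge (0, 2)→(3, 2): d=(3,0) top-left  bias=+0
  edge (3, 2)→(6, 8): d=(3,6) right/bottom  bias=-1
    (0,1)@(1, 3): e=[0,3,15] → █  [on edge]
    (1,1)@(3, 3): e=[12,3,3] → █
    (2,1)@(5, 3): e=[24,3,-9] → ·
    (0,2)@(1, 5): e=[-12,9,21] → ·
    (1,2)@(3, 5): e=[0,9,9] → █  [on edge]
    (2,2)@(5, 5): e=[12,9,-3] → ·
    (1,3)@(3, 7): e=[-12,15,15] → ·
    (2,3)@(5, 7): e=[0,15,3] → █  [on edge]
    (3,3)@(7, 7): e=[12,15,-9] → ·
    (2,4)@(5, 9): e=[-12,21,9] → ·
    (3,4)@(7, 9): e=[0,21,-3] → ·  [on edge]
  covered (4 px):
    · · · ·
    █ █ · ·
    · █ · ·
    · · █ ·
    · · · ·
    · · · ·
    · · · ·
    · · · ·

Result: 9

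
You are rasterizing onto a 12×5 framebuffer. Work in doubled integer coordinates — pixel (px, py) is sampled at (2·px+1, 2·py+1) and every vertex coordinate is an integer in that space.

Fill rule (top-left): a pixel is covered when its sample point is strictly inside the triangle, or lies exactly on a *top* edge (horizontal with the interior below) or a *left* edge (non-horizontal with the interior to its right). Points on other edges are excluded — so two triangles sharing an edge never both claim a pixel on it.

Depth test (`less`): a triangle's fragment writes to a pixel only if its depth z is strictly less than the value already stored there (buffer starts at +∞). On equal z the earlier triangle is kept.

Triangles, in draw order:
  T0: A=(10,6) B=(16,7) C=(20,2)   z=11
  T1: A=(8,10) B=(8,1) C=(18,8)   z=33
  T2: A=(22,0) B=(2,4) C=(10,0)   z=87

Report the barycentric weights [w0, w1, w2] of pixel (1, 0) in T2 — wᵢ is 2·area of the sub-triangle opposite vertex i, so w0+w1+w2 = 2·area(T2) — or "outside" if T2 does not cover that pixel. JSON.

T0:
  2·area = 34  (B↔C swapped to make it positive)
  edge (10, 6)→(20, 2): d=(10,-4) top-left  bias=+0
  edge (20, 2)→(16, 7): d=(-4,5) right/bottom  bias=-1
  edge (16, 7)→(10, 6): d=(-6,-1) top-left  bias=+0
    (9,1)@(19, 3): e=[6,1,27] → █
    (10,1)@(21, 3): e=[14,-9,29] → ·
    (6,2)@(13, 5): e=[2,23,9] → █
    (7,2)@(15, 5): e=[10,13,11] → █
    (8,2)@(17, 5): e=[18,3,13] → █
    (9,2)@(19, 5): e=[26,-7,15] → ·
    (6,3)@(13, 7): e=[22,15,-3] → ·
    (7,3)@(15, 7): e=[30,5,-1] → ·
    (8,3)@(17, 7): e=[38,-5,1] → ·
  covered (4 px):
    · · · · · · · · · · · ·
    · · · · · · · · · █ · ·
    · · · · · · █ █ █ · · ·
    · · · · · · · · · · · ·
    · · · · · · · · · · · ·
T1:
  2·area = 90
  edge (8, 10)→(8, 1): d=(0,-9) top-left  bias=+0
  edge (8, 1)→(18, 8): d=(10,7) right/bottom  bias=-1
  edge (18, 8)→(8, 10): d=(-10,2) right/bottom  bias=-1
    (4,1)@(9, 3): e=[9,13,68] → █
    (5,1)@(11, 3): e=[27,-1,64] → ·
    (4,2)@(9, 5): e=[9,33,48] → █
    (5,2)@(11, 5): e=[27,19,44] → █
    (6,2)@(13, 5): e=[45,5,40] → █
    (7,2)@(15, 5): e=[63,-9,36] → ·
    (4,3)@(9, 7): e=[9,53,28] → █
    (7,3)@(15, 7): e=[63,11,16] → █
    (8,3)@(17, 7): e=[81,-3,12] → ·
    (11,3)@(23, 7): e=[135,-45,0] → ·  [on edge]
    (4,4)@(9, 9): e=[9,73,8] → █
    (6,4)@(13, 9): e=[45,45,0] → ·  [on edge]
  covered (10 px):
    · · · · · · · · · · · ·
    · · · · █ · · · · · · ·
    · · · · █ █ █ · · · · ·
    · · · · █ █ █ █ · · · ·
    · · · · █ █ · · · · · ·
T2:
  2·area = 48
  edge (22, 0)→(2, 4): d=(-20,4) right/bottom  bias=-1
  edge (2, 4)→(10, 0): d=(8,-4) top-left  bias=+0
  edge (10, 0)→(22, 0): d=(12,0) top-left  bias=+0
    (4,0)@(9, 1): e=[32,4,12] → █
    (5,0)@(11, 1): e=[24,12,12] → █
    (6,0)@(13, 1): e=[16,20,12] → █
    (7,0)@(15, 1): e=[8,28,12] → █
    (8,0)@(17, 1): e=[0,36,12] → ·  [on edge]
    (2,1)@(5, 3): e=[8,4,36] → █
    (3,1)@(7, 3): e=[0,12,36] → ·  [on edge]
    (4,1)@(9, 3): e=[-8,20,36] → ·
    (5,1)@(11, 3): e=[-16,28,36] → ·
    (6,1)@(13, 3): e=[-24,36,36] → ·
    (7,1)@(15, 3): e=[-32,44,36] → ·
    (2,2)@(5, 5): e=[-32,20,60] → ·
  covered (5 px):
    · · · · █ █ █ █ · · · ·
    · · █ · · · · · · · · ·
    · · · · · · · · · · · ·
    · · · · · · · · · · · ·
    · · · · · · · · · · · ·

Answer: "outside"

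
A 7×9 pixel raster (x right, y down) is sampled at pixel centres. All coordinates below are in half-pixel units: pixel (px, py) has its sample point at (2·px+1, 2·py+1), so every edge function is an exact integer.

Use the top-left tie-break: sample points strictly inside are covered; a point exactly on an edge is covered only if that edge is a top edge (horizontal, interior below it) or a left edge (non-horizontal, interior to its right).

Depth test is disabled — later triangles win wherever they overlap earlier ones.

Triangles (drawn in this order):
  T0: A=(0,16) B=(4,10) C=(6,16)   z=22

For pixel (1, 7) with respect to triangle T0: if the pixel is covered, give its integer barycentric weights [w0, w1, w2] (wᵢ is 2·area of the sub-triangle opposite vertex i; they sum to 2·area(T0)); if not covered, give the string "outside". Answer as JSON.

T0:
  2·area = 36
  edge (0, 16)→(4, 10): d=(4,-6) top-left  bias=+0
  edge (4, 10)→(6, 16): d=(2,6) right/bottom  bias=-1
  edge (6, 16)→(0, 16): d=(-6,0) right/bottom  bias=-1
    (0,0)@(1, 1): e=[-54,0,90] → .  [on edge]
    (1,3)@(3, 7): e=[-18,0,54] → .  [on edge]
    (1,6)@(3, 13): e=[6,12,18] → X
    (2,6)@(5, 13): e=[18,0,18] → .  [on edge]
    (0,7)@(1, 15): e=[2,28,6] → X
    (2,7)@(5, 15): e=[26,4,6] → X
    (3,7)@(7, 15): e=[38,-8,6] → .
    (0,8)@(1, 17): e=[10,32,-6] → .
    (1,8)@(3, 17): e=[22,20,-6] → .
    (2,8)@(5, 17): e=[34,8,-6] → .
  covered (4 px):
    . . . . . . .
    . . . . . . .
    . . . . . . .
    . . . . . . .
    . . . . . . .
    . . . . . . .
    . X . . . . .
    X X X . . . .
    . . . . . . .

Answer: [16,6,14]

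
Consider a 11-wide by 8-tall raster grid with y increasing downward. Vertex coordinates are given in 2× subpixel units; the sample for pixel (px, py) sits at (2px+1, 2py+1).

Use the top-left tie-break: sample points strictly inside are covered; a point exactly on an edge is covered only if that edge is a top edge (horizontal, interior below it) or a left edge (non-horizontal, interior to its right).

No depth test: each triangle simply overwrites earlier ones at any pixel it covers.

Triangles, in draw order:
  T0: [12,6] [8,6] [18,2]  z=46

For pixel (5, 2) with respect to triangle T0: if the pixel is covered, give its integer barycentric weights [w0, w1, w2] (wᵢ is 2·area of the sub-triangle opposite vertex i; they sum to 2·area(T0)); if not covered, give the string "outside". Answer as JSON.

T0:
  2·area = 16
  edge (12, 6)→(8, 6): d=(-4,0) right/bottom  bias=-1
  edge (8, 6)→(18, 2): d=(10,-4) top-left  bias=+0
  edge (18, 2)→(12, 6): d=(-6,4) right/bottom  bias=-1
    (5,2)@(11, 5): e=[4,2,10] → X
    (6,2)@(13, 5): e=[4,10,2] → X
    (7,2)@(15, 5): e=[4,18,-6] → .
    (5,3)@(11, 7): e=[-4,22,-2] → .
    (6,3)@(13, 7): e=[-4,30,-10] → .
  covered (2 px):
    . . . . . . . . . . .
    . . . . . . . . . . .
    . . . . . X X . . . .
    . . . . . . . . . . .
    . . . . . . . . . . .
    . . . . . . . . . . .
    . . . . . . . . . . .
    . . . . . . . . . . .

Answer: [2,10,4]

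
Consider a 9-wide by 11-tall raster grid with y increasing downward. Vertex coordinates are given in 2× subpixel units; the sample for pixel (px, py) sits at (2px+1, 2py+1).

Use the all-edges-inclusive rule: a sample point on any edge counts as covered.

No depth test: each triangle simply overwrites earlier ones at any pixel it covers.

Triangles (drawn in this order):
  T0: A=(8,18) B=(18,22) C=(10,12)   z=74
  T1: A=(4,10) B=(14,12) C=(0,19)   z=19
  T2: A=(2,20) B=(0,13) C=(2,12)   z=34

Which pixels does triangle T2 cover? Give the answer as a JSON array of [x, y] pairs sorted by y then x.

T0:
  2·area = 68  (B↔C swapped to make it positive)
  edge (8, 18)→(10, 12): d=(2,-6) inclusive
  edge (10, 12)→(18, 22): d=(8,10) inclusive
  edge (18, 22)→(8, 18): d=(-10,-4) inclusive
    (6,1)@(13, 3): e=[0,-102,170] → ·  [on edge]
    (5,4)@(11, 9): e=[0,-34,102] → ·  [on edge]
    (4,7)@(9, 15): e=[0,34,34] → #  [on edge]
    (5,7)@(11, 15): e=[12,14,42] → #
    (6,7)@(13, 15): e=[24,-6,50] → ·
    (4,8)@(9, 17): e=[4,50,14] → #
    (6,8)@(13, 17): e=[28,10,30] → #
    (7,8)@(15, 17): e=[40,-10,38] → ·
    (4,9)@(9, 19): e=[8,66,-6] → ·
    (5,9)@(11, 19): e=[20,46,2] → #
    (7,9)@(15, 19): e=[44,6,18] → #
    (8,9)@(17, 19): e=[56,-14,26] → ·
    (3,10)@(7, 21): e=[0,102,-34] → ·  [on edge]
  covered (9 px):
    · · · · · · · · ·
    · · · · · · · · ·
    · · · · · · · · ·
    · · · · · · · · ·
    · · · · · · · · ·
    · · · · · · · · ·
    · · · · · · · · ·
    · · · · # # · · ·
    · · · · # # # · ·
    · · · · · # # # ·
    · · · · · · · · #
T1:
  2·area = 98
  edge (4, 10)→(14, 12): d=(10,2) inclusive
  edge (14, 12)→(0, 19): d=(-14,7) inclusive
  edge (0, 19)→(4, 10): d=(4,-9) inclusive
    (2,5)@(5, 11): e=[8,77,13] → #
    (3,5)@(7, 11): e=[4,63,31] → #
    (4,5)@(9, 11): e=[0,49,49] → #  [on edge]
    (5,5)@(11, 11): e=[-4,35,67] → ·
    (1,6)@(3, 13): e=[32,63,3] → #
    (5,6)@(11, 13): e=[16,7,75] → #
    (6,6)@(13, 13): e=[12,-7,93] → ·
    (1,7)@(3, 15): e=[52,35,11] → #
    (4,7)@(9, 15): e=[40,-7,65] → ·
    (5,7)@(11, 15): e=[36,-21,83] → ·
    (0,8)@(1, 17): e=[76,21,1] → #
    (2,8)@(5, 17): e=[68,-7,37] → ·
  covered (13 px):
    · · · · · · · · ·
    · · · · · · · · ·
    · · · · · · · · ·
    · · · · · · · · ·
    · · · · · · · · ·
    · · # # # · · · ·
    · # # # # # · · ·
    · # # # · · · · ·
    # # · · · · · · ·
    · · · · · · · · ·
    · · · · · · · · ·
T2:
  2·area = 16
  edge (2, 20)→(0, 13): d=(-2,-7) inclusive
  edge (0, 13)→(2, 12): d=(2,-1) inclusive
  edge (2, 12)→(2, 20): d=(0,8) inclusive
    (0,6)@(1, 13): e=[7,1,8] → #
    (1,6)@(3, 13): e=[21,3,-8] → ·
    (0,7)@(1, 15): e=[3,5,8] → #
    (1,7)@(3, 15): e=[17,7,-8] → ·
    (0,8)@(1, 17): e=[-1,9,8] → ·
  covered (2 px):
    · · · · · · · · ·
    · · · · · · · · ·
    · · · · · · · · ·
    · · · · · · · · ·
    · · · · · · · · ·
    · · · · · · · · ·
    # · · · · · · · ·
    # · · · · · · · ·
    · · · · · · · · ·
    · · · · · · · · ·
    · · · · · · · · ·

Result: [[0,6],[0,7]]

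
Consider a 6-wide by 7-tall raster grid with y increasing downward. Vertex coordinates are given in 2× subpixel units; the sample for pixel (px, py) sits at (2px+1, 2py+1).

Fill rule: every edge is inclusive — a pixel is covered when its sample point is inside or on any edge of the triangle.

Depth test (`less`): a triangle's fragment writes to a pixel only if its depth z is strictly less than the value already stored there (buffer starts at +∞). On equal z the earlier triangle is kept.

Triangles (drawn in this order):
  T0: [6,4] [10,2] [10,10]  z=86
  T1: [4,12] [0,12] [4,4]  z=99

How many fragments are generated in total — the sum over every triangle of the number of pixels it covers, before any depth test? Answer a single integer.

T0:
  2·area = 32
  edge (6, 4)→(10, 2): d=(4,-2) inclusive
  edge (10, 2)→(10, 10): d=(0,8) inclusive
  edge (10, 10)→(6, 4): d=(-4,-6) inclusive
    (4,1)@(9, 3): e=[2,8,22] → X
    (5,1)@(11, 3): e=[6,-8,34] → .
    (3,2)@(7, 5): e=[6,24,2] → X
    (5,2)@(11, 5): e=[14,-8,26] → .
    (3,3)@(7, 7): e=[14,24,-6] → .
    (4,3)@(9, 7): e=[18,8,6] → X
    (5,3)@(11, 7): e=[22,-8,18] → .
    (4,4)@(9, 9): e=[26,8,-2] → .
  covered (4 px):
    . . . . . .
    . . . . X .
    . . . X X .
    . . . . X .
    . . . . . .
    . . . . . .
    . . . . . .
T1:
  2·area = 32
  edge (4, 12)→(0, 12): d=(-4,0) inclusive
  edge (0, 12)→(4, 4): d=(4,-8) inclusive
  edge (4, 4)→(4, 12): d=(0,8) inclusive
    (1,3)@(3, 7): e=[20,4,8] → X
    (2,3)@(5, 7): e=[20,20,-8] → .
    (1,4)@(3, 9): e=[12,12,8] → X
    (2,4)@(5, 9): e=[12,28,-8] → .
    (0,5)@(1, 11): e=[4,4,24] → X
    (2,5)@(5, 11): e=[4,36,-8] → .
    (0,6)@(1, 13): e=[-4,12,24] → .
    (1,6)@(3, 13): e=[-4,28,8] → .
  covered (4 px):
    . . . . . .
    . . . . . .
    . . . . . .
    . X . . . .
    . X . . . .
    X X . . . .
    . . . . . .

Answer: 8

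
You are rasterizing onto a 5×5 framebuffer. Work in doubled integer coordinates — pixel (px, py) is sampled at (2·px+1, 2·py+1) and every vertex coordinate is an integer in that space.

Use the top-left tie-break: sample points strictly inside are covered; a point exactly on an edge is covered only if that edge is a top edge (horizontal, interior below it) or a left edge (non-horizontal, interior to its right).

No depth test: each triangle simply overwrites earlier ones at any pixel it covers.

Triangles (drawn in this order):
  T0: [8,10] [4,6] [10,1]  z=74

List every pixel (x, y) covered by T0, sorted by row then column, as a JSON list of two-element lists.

T0:
  2·area = 44
  edge (8, 10)→(4, 6): d=(-4,-4) top-left  bias=+0
  edge (4, 6)→(10, 1): d=(6,-5) top-left  bias=+0
  edge (10, 1)→(8, 10): d=(-2,9) right/bottom  bias=-1
    (0,1)@(1, 3): e=[0,-33,77] → .  [on edge]
    (4,1)@(9, 3): e=[32,7,5] → X
    (1,2)@(3, 5): e=[0,-11,55] → .  [on edge]
    (3,2)@(7, 5): e=[16,9,19] → X
    (2,3)@(5, 7): e=[0,11,33] → X  [on edge]
    (4,3)@(9, 7): e=[16,31,-3] → .
    (2,4)@(5, 9): e=[-8,23,29] → .
    (3,4)@(7, 9): e=[0,33,11] → X  [on edge]
    (4,4)@(9, 9): e=[8,43,-7] → .
  covered (6 px):
    . . . . .
    . . . . X
    . . . X X
    . . X X .
    . . . X .

Final: [[4,1],[3,2],[4,2],[2,3],[3,3],[3,4]]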